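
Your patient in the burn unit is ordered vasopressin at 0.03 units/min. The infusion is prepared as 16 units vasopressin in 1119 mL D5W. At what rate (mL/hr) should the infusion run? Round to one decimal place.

125.9 mL/hr

0.03 units/min × 60 min/hr = 1.8 units/hr
Concentration = 16 units ÷ 1119 mL = 0.01429848 units/mL
Rate = 1.8 units/hr ÷ 0.01429848 units/mL = 125.8875 mL/hr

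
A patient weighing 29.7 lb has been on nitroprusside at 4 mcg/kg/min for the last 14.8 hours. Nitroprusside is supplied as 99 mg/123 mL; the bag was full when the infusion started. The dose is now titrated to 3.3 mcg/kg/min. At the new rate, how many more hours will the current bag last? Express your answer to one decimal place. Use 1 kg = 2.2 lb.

19.1 hours

Initial rate:
Weight = 29.7 lb ÷ 2.2 lb/kg = 13.5 kg
Dose = 4 mcg/kg/min × 13.5 kg = 54 mcg/min
54 mcg/min × 60 min/hr = 3240 mcg/hr
Concentration = 99 mg ÷ 123 mL = 0.804878 mg/mL = 804.878 mcg/mL
Rate = 3240 mcg/hr ÷ 804.878 mcg/mL = 4.025455 mL/hr
Volume infused so far = 4.025455 mL/hr × 14.8 hr = 59.57673 mL
Volume remaining = 123 − 59.57673 = 63.42327 mL
New rate:
Dose = 3.3 mcg/kg/min × 13.5 kg = 44.55 mcg/min
44.55 mcg/min × 60 min/hr = 2673 mcg/hr
Rate = 2673 mcg/hr ÷ 804.878 mcg/mL = 3.321 mL/hr
Time remaining = 63.42327 mL ÷ 3.321 mL/hr = 19.09764 hr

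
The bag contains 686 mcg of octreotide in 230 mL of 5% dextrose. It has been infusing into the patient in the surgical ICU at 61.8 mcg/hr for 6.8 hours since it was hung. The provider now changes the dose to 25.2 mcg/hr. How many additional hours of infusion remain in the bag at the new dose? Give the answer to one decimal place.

10.5 hours

Initial rate:
Concentration = 686 mcg ÷ 230 mL = 2.982609 mcg/mL
Rate = 61.8 mcg/hr ÷ 2.982609 mcg/mL = 20.72012 mL/hr
Volume infused so far = 20.72012 mL/hr × 6.8 hr = 140.8968 mL
Volume remaining = 230 − 140.8968 = 89.10321 mL
New rate:
Rate = 25.2 mcg/hr ÷ 2.982609 mcg/mL = 8.44898 mL/hr
Time remaining = 89.10321 mL ÷ 8.44898 mL/hr = 10.54603 hr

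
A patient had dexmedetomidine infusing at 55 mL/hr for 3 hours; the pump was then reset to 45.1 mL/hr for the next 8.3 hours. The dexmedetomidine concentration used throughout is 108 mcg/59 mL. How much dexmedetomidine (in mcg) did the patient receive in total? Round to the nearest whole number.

987 mcg

Concentration = 108 mcg ÷ 59 mL = 1.830508 mcg/mL
Stage 1: 55 mL/hr × 3 hr = 165 mL → 165 mL × 1.830508 mcg/mL = 302.0339 mcg
Stage 2: 45.1 mL/hr × 8.3 hr = 374.33 mL → 374.33 mL × 1.830508 mcg/mL = 685.2142 mcg
Total = 302.0339 + 685.2142 = 987.2481 mcg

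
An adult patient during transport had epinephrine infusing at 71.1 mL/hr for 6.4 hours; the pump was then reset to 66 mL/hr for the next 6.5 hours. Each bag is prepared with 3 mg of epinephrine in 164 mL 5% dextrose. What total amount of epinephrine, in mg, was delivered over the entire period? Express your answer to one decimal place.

Concentration = 3 mg ÷ 164 mL = 0.01829268 mg/mL
Stage 1: 71.1 mL/hr × 6.4 hr = 455.04 mL → 455.04 mL × 0.01829268 mg/mL = 8.323902 mg
Stage 2: 66 mL/hr × 6.5 hr = 429 mL → 429 mL × 0.01829268 mg/mL = 7.847561 mg
Total = 8.323902 + 7.847561 = 16.17146 mg

16.2 mg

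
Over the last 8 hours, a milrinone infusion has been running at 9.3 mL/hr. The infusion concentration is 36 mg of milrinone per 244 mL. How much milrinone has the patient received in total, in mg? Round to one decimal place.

Concentration = 36 mg ÷ 244 mL = 0.147541 mg/mL = 147.541 mcg/mL
Drug rate = 9.3 mL/hr × 147.541 mcg/mL = 1372.131 mcg/hr
Total = 1372.131 mcg/hr × 8 hr = 10977.05 mcg = 10.97705 mg

11.0 mg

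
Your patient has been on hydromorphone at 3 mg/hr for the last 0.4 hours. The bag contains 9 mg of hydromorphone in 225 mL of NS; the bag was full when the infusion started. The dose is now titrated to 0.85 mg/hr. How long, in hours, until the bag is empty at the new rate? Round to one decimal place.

Initial rate:
Concentration = 9 mg ÷ 225 mL = 0.04 mg/mL
Rate = 3 mg/hr ÷ 0.04 mg/mL = 75 mL/hr
Volume infused so far = 75 mL/hr × 0.4 hr = 30 mL
Volume remaining = 225 − 30 = 195 mL
New rate:
Rate = 0.85 mg/hr ÷ 0.04 mg/mL = 21.25 mL/hr
Time remaining = 195 mL ÷ 21.25 mL/hr = 9.176471 hr

9.2 hours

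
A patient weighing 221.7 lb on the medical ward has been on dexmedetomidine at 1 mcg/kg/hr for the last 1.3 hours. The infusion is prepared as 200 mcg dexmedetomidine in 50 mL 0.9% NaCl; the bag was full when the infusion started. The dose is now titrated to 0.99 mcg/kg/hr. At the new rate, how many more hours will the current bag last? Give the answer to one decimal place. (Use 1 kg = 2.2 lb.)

0.7 hours

Initial rate:
Weight = 221.7 lb ÷ 2.2 lb/kg = 100.7727 kg
Dose = 1 mcg/kg/hr × 100.7727 kg = 100.7727 mcg/hr
Concentration = 200 mcg ÷ 50 mL = 4 mcg/mL
Rate = 100.7727 mcg/hr ÷ 4 mcg/mL = 25.19318 mL/hr
Volume infused so far = 25.19318 mL/hr × 1.3 hr = 32.75114 mL
Volume remaining = 50 − 32.75114 = 17.24886 mL
New rate:
Dose = 0.99 mcg/kg/hr × 100.7727 kg = 99.765 mcg/hr
Rate = 99.765 mcg/hr ÷ 4 mcg/mL = 24.94125 mL/hr
Time remaining = 17.24886 mL ÷ 24.94125 mL/hr = 0.6915798 hr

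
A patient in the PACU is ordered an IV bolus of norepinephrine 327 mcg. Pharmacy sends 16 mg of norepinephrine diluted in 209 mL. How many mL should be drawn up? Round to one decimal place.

Concentration = 16 mg ÷ 209 mL = 0.07655502 mg/mL = 76.55502 mcg/mL
Volume = 327 mcg ÷ 76.55502 mcg/mL = 4.271438 mL

4.3 mL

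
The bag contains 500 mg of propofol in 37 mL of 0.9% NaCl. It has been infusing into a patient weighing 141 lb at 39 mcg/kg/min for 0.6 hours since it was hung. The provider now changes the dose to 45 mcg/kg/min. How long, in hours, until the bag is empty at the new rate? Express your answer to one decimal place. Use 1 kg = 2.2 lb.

2.4 hours

Initial rate:
Weight = 141 lb ÷ 2.2 lb/kg = 64.09091 kg
Dose = 39 mcg/kg/min × 64.09091 kg = 2499.545 mcg/min
2499.545 mcg/min × 60 min/hr = 149972.7 mcg/hr
Concentration = 500 mg ÷ 37 mL = 13.51351 mg/mL = 13513.51 mcg/mL
Rate = 149972.7 mcg/hr ÷ 13513.51 mcg/mL = 11.09798 mL/hr
Volume infused so far = 11.09798 mL/hr × 0.6 hr = 6.658789 mL
Volume remaining = 37 − 6.658789 = 30.34121 mL
New rate:
Dose = 45 mcg/kg/min × 64.09091 kg = 2884.091 mcg/min
2884.091 mcg/min × 60 min/hr = 173045.5 mcg/hr
Rate = 173045.5 mcg/hr ÷ 13513.51 mcg/mL = 12.80536 mL/hr
Time remaining = 30.34121 mL ÷ 12.80536 mL/hr = 2.369414 hr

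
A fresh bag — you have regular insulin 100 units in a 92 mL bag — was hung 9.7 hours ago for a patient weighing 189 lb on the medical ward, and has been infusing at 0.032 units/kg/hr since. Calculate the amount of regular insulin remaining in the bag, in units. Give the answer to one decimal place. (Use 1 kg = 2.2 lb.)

Weight = 189 lb ÷ 2.2 lb/kg = 85.90909 kg
Dose = 0.032 units/kg/hr × 85.90909 kg = 2.749091 units/hr
Concentration = 100 units ÷ 92 mL = 1.086957 units/mL
Rate = 2.749091 units/hr ÷ 1.086957 units/mL = 2.529164 mL/hr
Volume infused = 2.529164 mL/hr × 9.7 hr = 24.53289 mL
Volume remaining = 92 − 24.53289 = 67.46711 mL
Drug remaining = 67.46711 mL × 1.086957 units/mL = 73.33382 units

73.3 units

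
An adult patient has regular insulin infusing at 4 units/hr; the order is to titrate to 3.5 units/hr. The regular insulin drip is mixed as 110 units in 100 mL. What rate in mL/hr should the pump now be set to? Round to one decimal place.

3.2 mL/hr

Concentration = 110 units ÷ 100 mL = 1.1 units/mL
Rate = 3.5 units/hr ÷ 1.1 units/mL = 3.181818 mL/hr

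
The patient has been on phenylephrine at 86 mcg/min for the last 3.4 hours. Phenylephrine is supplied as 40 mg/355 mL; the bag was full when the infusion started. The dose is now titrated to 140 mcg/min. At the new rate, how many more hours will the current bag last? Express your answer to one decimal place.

Initial rate:
86 mcg/min × 60 min/hr = 5160 mcg/hr
Concentration = 40 mg ÷ 355 mL = 0.1126761 mg/mL = 112.6761 mcg/mL
Rate = 5160 mcg/hr ÷ 112.6761 mcg/mL = 45.795 mL/hr
Volume infused so far = 45.795 mL/hr × 3.4 hr = 155.703 mL
Volume remaining = 355 − 155.703 = 199.297 mL
New rate:
140 mcg/min × 60 min/hr = 8400 mcg/hr
Rate = 8400 mcg/hr ÷ 112.6761 mcg/mL = 74.55 mL/hr
Time remaining = 199.297 mL ÷ 74.55 mL/hr = 2.673333 hr

2.7 hours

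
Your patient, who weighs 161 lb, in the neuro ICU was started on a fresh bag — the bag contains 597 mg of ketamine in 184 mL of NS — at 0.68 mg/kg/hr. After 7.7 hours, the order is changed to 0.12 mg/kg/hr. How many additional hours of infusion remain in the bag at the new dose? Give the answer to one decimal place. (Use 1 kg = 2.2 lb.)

24.3 hours

Initial rate:
Weight = 161 lb ÷ 2.2 lb/kg = 73.18182 kg
Dose = 0.68 mg/kg/hr × 73.18182 kg = 49.76364 mg/hr
Concentration = 597 mg ÷ 184 mL = 3.244565 mg/mL
Rate = 49.76364 mg/hr ÷ 3.244565 mg/mL = 15.33754 mL/hr
Volume infused so far = 15.33754 mL/hr × 7.7 hr = 118.099 mL
Volume remaining = 184 − 118.099 = 65.90097 mL
New rate:
Dose = 0.12 mg/kg/hr × 73.18182 kg = 8.781818 mg/hr
Rate = 8.781818 mg/hr ÷ 3.244565 mg/mL = 2.706624 mL/hr
Time remaining = 65.90097 mL ÷ 2.706624 mL/hr = 24.34803 hr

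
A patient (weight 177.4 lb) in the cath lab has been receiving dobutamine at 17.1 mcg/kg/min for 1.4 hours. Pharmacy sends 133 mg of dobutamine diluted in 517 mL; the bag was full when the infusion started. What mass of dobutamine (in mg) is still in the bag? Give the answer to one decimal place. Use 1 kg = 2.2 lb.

17.2 mg

Weight = 177.4 lb ÷ 2.2 lb/kg = 80.63636 kg
Dose = 17.1 mcg/kg/min × 80.63636 kg = 1378.882 mcg/min
1378.882 mcg/min × 60 min/hr = 82732.91 mcg/hr
Concentration = 133 mg ÷ 517 mL = 0.2572534 mg/mL = 257.2534 mcg/mL
Rate = 82732.91 mcg/hr ÷ 257.2534 mcg/mL = 321.6009 mL/hr
Volume infused = 321.6009 mL/hr × 1.4 hr = 450.2412 mL
Volume remaining = 517 − 450.2412 = 66.7588 mL
Drug remaining = 66.7588 mL × 257.2534 mcg/mL = 17173.93 mcg = 17.17393 mg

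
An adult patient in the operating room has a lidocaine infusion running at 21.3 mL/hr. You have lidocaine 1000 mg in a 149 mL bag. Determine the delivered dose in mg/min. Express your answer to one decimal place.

2.4 mg/min

Concentration = 1000 mg ÷ 149 mL = 6.711409 mg/mL
Drug rate = 21.3 mL/hr × 6.711409 mg/mL = 142.953 mg/hr
142.953 mg/hr ÷ 60 min/hr = 2.38255 mg/min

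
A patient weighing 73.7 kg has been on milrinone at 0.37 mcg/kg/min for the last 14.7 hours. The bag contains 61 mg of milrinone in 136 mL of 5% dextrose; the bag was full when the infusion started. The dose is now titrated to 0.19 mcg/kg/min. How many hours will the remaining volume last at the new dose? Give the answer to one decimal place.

44.0 hours

Initial rate:
Dose = 0.37 mcg/kg/min × 73.7 kg = 27.269 mcg/min
27.269 mcg/min × 60 min/hr = 1636.14 mcg/hr
Concentration = 61 mg ÷ 136 mL = 0.4485294 mg/mL = 448.5294 mcg/mL
Rate = 1636.14 mcg/hr ÷ 448.5294 mcg/mL = 3.647788 mL/hr
Volume infused so far = 3.647788 mL/hr × 14.7 hr = 53.62248 mL
Volume remaining = 136 − 53.62248 = 82.37752 mL
New rate:
Dose = 0.19 mcg/kg/min × 73.7 kg = 14.003 mcg/min
14.003 mcg/min × 60 min/hr = 840.18 mcg/hr
Rate = 840.18 mcg/hr ÷ 448.5294 mcg/mL = 1.873188 mL/hr
Time remaining = 82.37752 mL ÷ 1.873188 mL/hr = 43.97717 hr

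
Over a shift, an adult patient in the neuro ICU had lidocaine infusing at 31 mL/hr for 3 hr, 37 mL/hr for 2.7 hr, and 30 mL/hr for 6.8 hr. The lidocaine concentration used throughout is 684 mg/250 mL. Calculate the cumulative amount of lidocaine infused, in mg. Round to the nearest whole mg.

Concentration = 684 mg ÷ 250 mL = 2.736 mg/mL
Stage 1: 31 mL/hr × 3 hr = 93 mL → 93 mL × 2.736 mg/mL = 254.448 mg
Stage 2: 37 mL/hr × 2.7 hr = 99.9 mL → 99.9 mL × 2.736 mg/mL = 273.3264 mg
Stage 3: 30 mL/hr × 6.8 hr = 204 mL → 204 mL × 2.736 mg/mL = 558.144 mg
Total = 254.448 + 273.3264 + 558.144 = 1085.918 mg

1086 mg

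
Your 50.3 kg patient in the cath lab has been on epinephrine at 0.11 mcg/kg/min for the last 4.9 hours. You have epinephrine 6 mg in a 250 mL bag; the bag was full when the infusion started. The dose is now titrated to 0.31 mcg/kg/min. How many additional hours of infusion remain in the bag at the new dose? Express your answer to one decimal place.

Initial rate:
Dose = 0.11 mcg/kg/min × 50.3 kg = 5.533 mcg/min
5.533 mcg/min × 60 min/hr = 331.98 mcg/hr
Concentration = 6 mg ÷ 250 mL = 0.024 mg/mL = 24 mcg/mL
Rate = 331.98 mcg/hr ÷ 24 mcg/mL = 13.8325 mL/hr
Volume infused so far = 13.8325 mL/hr × 4.9 hr = 67.77925 mL
Volume remaining = 250 − 67.77925 = 182.2208 mL
New rate:
Dose = 0.31 mcg/kg/min × 50.3 kg = 15.593 mcg/min
15.593 mcg/min × 60 min/hr = 935.58 mcg/hr
Rate = 935.58 mcg/hr ÷ 24 mcg/mL = 38.9825 mL/hr
Time remaining = 182.2208 mL ÷ 38.9825 mL/hr = 4.674424 hr

4.7 hours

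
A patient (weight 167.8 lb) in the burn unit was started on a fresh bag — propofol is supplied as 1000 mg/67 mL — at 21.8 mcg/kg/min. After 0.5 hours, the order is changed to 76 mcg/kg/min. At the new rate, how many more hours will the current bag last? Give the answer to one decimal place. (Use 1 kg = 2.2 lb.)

Initial rate:
Weight = 167.8 lb ÷ 2.2 lb/kg = 76.27273 kg
Dose = 21.8 mcg/kg/min × 76.27273 kg = 1662.745 mcg/min
1662.745 mcg/min × 60 min/hr = 99764.73 mcg/hr
Concentration = 1000 mg ÷ 67 mL = 14.92537 mg/mL = 14925.37 mcg/mL
Rate = 99764.73 mcg/hr ÷ 14925.37 mcg/mL = 6.684237 mL/hr
Volume infused so far = 6.684237 mL/hr × 0.5 hr = 3.342118 mL
Volume remaining = 67 − 3.342118 = 63.65788 mL
New rate:
Dose = 76 mcg/kg/min × 76.27273 kg = 5796.727 mcg/min
5796.727 mcg/min × 60 min/hr = 347803.6 mcg/hr
Rate = 347803.6 mcg/hr ÷ 14925.37 mcg/mL = 23.30284 mL/hr
Time remaining = 63.65788 mL ÷ 23.30284 mL/hr = 2.731765 hr

2.7 hours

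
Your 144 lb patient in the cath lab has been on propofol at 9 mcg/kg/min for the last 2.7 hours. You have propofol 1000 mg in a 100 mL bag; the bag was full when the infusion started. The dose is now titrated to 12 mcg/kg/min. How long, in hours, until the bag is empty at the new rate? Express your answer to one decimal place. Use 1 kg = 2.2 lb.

Initial rate:
Weight = 144 lb ÷ 2.2 lb/kg = 65.45455 kg
Dose = 9 mcg/kg/min × 65.45455 kg = 589.0909 mcg/min
589.0909 mcg/min × 60 min/hr = 35345.45 mcg/hr
Concentration = 1000 mg ÷ 100 mL = 10 mg/mL = 10000 mcg/mL
Rate = 35345.45 mcg/hr ÷ 10000 mcg/mL = 3.534545 mL/hr
Volume infused so far = 3.534545 mL/hr × 2.7 hr = 9.543273 mL
Volume remaining = 100 − 9.543273 = 90.45673 mL
New rate:
Dose = 12 mcg/kg/min × 65.45455 kg = 785.4545 mcg/min
785.4545 mcg/min × 60 min/hr = 47127.27 mcg/hr
Rate = 47127.27 mcg/hr ÷ 10000 mcg/mL = 4.712727 mL/hr
Time remaining = 90.45673 mL ÷ 4.712727 mL/hr = 19.19414 hr

19.2 hours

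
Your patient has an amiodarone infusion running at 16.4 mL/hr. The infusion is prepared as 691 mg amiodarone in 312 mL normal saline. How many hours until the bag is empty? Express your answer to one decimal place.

Duration = 312 mL ÷ 16.4 mL/hr = 19.02439 hr

19.0 hours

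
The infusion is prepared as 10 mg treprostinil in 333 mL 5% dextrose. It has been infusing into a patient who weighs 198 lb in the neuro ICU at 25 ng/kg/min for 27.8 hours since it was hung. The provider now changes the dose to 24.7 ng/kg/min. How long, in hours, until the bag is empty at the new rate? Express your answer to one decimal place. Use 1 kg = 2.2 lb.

46.8 hours

Initial rate:
Weight = 198 lb ÷ 2.2 lb/kg = 90 kg
Dose = 25 ng/kg/min × 90 kg = 2250 ng/min
2250 ng/min × 60 min/hr = 135000 ng/hr
Concentration = 10 mg ÷ 333 mL = 0.03003003 mg/mL = 30030.03 ng/mL
Rate = 135000 ng/hr ÷ 30030.03 ng/mL = 4.4955 mL/hr
Volume infused so far = 4.4955 mL/hr × 27.8 hr = 124.9749 mL
Volume remaining = 333 − 124.9749 = 208.0251 mL
New rate:
Dose = 24.7 ng/kg/min × 90 kg = 2223 ng/min
2223 ng/min × 60 min/hr = 133380 ng/hr
Rate = 133380 ng/hr ÷ 30030.03 ng/mL = 4.441554 mL/hr
Time remaining = 208.0251 mL ÷ 4.441554 mL/hr = 46.83611 hr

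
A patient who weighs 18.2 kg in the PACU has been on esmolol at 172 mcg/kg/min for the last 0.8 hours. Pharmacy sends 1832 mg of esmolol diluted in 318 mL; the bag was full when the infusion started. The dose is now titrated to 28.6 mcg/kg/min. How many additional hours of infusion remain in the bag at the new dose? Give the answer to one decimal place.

Initial rate:
Dose = 172 mcg/kg/min × 18.2 kg = 3130.4 mcg/min
3130.4 mcg/min × 60 min/hr = 187824 mcg/hr
Concentration = 1832 mg ÷ 318 mL = 5.761006 mg/mL = 5761.006 mcg/mL
Rate = 187824 mcg/hr ÷ 5761.006 mcg/mL = 32.60264 mL/hr
Volume infused so far = 32.60264 mL/hr × 0.8 hr = 26.08211 mL
Volume remaining = 318 − 26.08211 = 291.9179 mL
New rate:
Dose = 28.6 mcg/kg/min × 18.2 kg = 520.52 mcg/min
520.52 mcg/min × 60 min/hr = 31231.2 mcg/hr
Rate = 31231.2 mcg/hr ÷ 5761.006 mcg/mL = 5.421136 mL/hr
Time remaining = 291.9179 mL ÷ 5.421136 mL/hr = 53.8481 hr

53.8 hours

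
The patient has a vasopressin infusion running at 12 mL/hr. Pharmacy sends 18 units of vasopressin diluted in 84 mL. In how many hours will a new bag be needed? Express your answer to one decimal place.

7.0 hours

Duration = 84 mL ÷ 12 mL/hr = 7 hr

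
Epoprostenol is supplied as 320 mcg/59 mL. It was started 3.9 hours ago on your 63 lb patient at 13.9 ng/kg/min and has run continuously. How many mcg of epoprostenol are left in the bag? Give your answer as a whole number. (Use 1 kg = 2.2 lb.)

227 mcg

Weight = 63 lb ÷ 2.2 lb/kg = 28.63636 kg
Dose = 13.9 ng/kg/min × 28.63636 kg = 398.0455 ng/min
398.0455 ng/min × 60 min/hr = 23882.73 ng/hr
Concentration = 320 mcg ÷ 59 mL = 5.423729 mcg/mL = 5423.729 ng/mL
Rate = 23882.73 ng/hr ÷ 5423.729 ng/mL = 4.403378 mL/hr
Volume infused = 4.403378 mL/hr × 3.9 hr = 17.17317 mL
Volume remaining = 59 − 17.17317 = 41.82683 mL
Drug remaining = 41.82683 mL × 5423.729 ng/mL = 226857.4 ng = 226.8574 mcg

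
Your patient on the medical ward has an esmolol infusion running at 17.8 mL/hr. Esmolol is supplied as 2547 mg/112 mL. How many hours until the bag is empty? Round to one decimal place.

6.3 hours

Duration = 112 mL ÷ 17.8 mL/hr = 6.292135 hr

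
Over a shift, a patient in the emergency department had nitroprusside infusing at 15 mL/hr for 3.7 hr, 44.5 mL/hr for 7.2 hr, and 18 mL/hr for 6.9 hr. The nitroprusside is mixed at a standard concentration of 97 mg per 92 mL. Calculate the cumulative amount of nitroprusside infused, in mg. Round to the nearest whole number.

Concentration = 97 mg ÷ 92 mL = 1.054348 mg/mL
Stage 1: 15 mL/hr × 3.7 hr = 55.5 mL → 55.5 mL × 1.054348 mg/mL = 58.5163 mg
Stage 2: 44.5 mL/hr × 7.2 hr = 320.4 mL → 320.4 mL × 1.054348 mg/mL = 337.813 mg
Stage 3: 18 mL/hr × 6.9 hr = 124.2 mL → 124.2 mL × 1.054348 mg/mL = 130.95 mg
Total = 58.5163 + 337.813 + 130.95 = 527.2793 mg

527 mg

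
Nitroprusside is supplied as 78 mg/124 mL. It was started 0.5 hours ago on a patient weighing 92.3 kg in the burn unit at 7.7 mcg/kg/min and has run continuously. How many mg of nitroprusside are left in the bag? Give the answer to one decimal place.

Dose = 7.7 mcg/kg/min × 92.3 kg = 710.71 mcg/min
710.71 mcg/min × 60 min/hr = 42642.6 mcg/hr
Concentration = 78 mg ÷ 124 mL = 0.6290323 mg/mL = 629.0323 mcg/mL
Rate = 42642.6 mcg/hr ÷ 629.0323 mcg/mL = 67.7908 mL/hr
Volume infused = 67.7908 mL/hr × 0.5 hr = 33.8954 mL
Volume remaining = 124 − 33.8954 = 90.1046 mL
Drug remaining = 90.1046 mL × 629.0323 mcg/mL = 56678.7 mcg = 56.6787 mg

56.7 mg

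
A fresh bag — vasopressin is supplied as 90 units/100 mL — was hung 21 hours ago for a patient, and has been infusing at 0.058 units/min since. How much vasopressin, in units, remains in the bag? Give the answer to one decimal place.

16.9 units

0.058 units/min × 60 min/hr = 3.48 units/hr
Concentration = 90 units ÷ 100 mL = 0.9 units/mL
Rate = 3.48 units/hr ÷ 0.9 units/mL = 3.866667 mL/hr
Volume infused = 3.866667 mL/hr × 21 hr = 81.2 mL
Volume remaining = 100 − 81.2 = 18.8 mL
Drug remaining = 18.8 mL × 0.9 units/mL = 16.92 units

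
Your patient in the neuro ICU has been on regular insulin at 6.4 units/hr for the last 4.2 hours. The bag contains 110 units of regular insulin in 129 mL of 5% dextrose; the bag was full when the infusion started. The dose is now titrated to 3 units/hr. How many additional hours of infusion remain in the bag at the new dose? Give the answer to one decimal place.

Initial rate:
Concentration = 110 units ÷ 129 mL = 0.8527132 units/mL
Rate = 6.4 units/hr ÷ 0.8527132 units/mL = 7.505455 mL/hr
Volume infused so far = 7.505455 mL/hr × 4.2 hr = 31.52291 mL
Volume remaining = 129 − 31.52291 = 97.47709 mL
New rate:
Rate = 3 units/hr ÷ 0.8527132 units/mL = 3.518182 mL/hr
Time remaining = 97.47709 mL ÷ 3.518182 mL/hr = 27.70667 hr

27.7 hours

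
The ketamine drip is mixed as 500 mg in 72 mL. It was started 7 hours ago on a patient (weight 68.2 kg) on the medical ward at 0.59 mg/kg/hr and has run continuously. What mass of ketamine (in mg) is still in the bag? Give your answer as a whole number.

218 mg

Dose = 0.59 mg/kg/hr × 68.2 kg = 40.238 mg/hr
Concentration = 500 mg ÷ 72 mL = 6.944444 mg/mL
Rate = 40.238 mg/hr ÷ 6.944444 mg/mL = 5.794272 mL/hr
Volume infused = 5.794272 mL/hr × 7 hr = 40.5599 mL
Volume remaining = 72 − 40.5599 = 31.4401 mL
Drug remaining = 31.4401 mL × 6.944444 mg/mL = 218.334 mg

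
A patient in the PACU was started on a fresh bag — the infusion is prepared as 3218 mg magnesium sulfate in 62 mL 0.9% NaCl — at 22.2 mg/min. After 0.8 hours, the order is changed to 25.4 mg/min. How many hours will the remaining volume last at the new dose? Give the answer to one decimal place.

1.4 hours

Initial rate:
22.2 mg/min × 60 min/hr = 1332 mg/hr
Concentration = 3218 mg ÷ 62 mL = 51.90323 mg/mL
Rate = 1332 mg/hr ÷ 51.90323 mg/mL = 25.66314 mL/hr
Volume infused so far = 25.66314 mL/hr × 0.8 hr = 20.53052 mL
Volume remaining = 62 − 20.53052 = 41.46948 mL
New rate:
25.4 mg/min × 60 min/hr = 1524 mg/hr
Rate = 1524 mg/hr ÷ 51.90323 mg/mL = 29.36234 mL/hr
Time remaining = 41.46948 mL ÷ 29.36234 mL/hr = 1.412336 hr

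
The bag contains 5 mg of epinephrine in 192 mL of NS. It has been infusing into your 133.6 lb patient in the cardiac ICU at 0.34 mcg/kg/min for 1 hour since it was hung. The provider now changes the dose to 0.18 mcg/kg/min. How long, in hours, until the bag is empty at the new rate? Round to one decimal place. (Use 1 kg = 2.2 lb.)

Initial rate:
Weight = 133.6 lb ÷ 2.2 lb/kg = 60.72727 kg
Dose = 0.34 mcg/kg/min × 60.72727 kg = 20.64727 mcg/min
20.64727 mcg/min × 60 min/hr = 1238.836 mcg/hr
Concentration = 5 mg ÷ 192 mL = 0.02604167 mg/mL = 26.04167 mcg/mL
Rate = 1238.836 mcg/hr ÷ 26.04167 mcg/mL = 47.57132 mL/hr
Volume infused so far = 47.57132 mL/hr × 1 hr = 47.57132 mL
Volume remaining = 192 − 47.57132 = 144.4287 mL
New rate:
Dose = 0.18 mcg/kg/min × 60.72727 kg = 10.93091 mcg/min
10.93091 mcg/min × 60 min/hr = 655.8545 mcg/hr
Rate = 655.8545 mcg/hr ÷ 26.04167 mcg/mL = 25.18481 mL/hr
Time remaining = 144.4287 mL ÷ 25.18481 mL/hr = 5.734753 hr

5.7 hours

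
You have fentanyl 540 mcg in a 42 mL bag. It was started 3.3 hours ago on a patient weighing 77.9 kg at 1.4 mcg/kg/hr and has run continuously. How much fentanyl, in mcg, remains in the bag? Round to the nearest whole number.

Dose = 1.4 mcg/kg/hr × 77.9 kg = 109.06 mcg/hr
Concentration = 540 mcg ÷ 42 mL = 12.85714 mcg/mL
Rate = 109.06 mcg/hr ÷ 12.85714 mcg/mL = 8.482444 mL/hr
Volume infused = 8.482444 mL/hr × 3.3 hr = 27.99207 mL
Volume remaining = 42 − 27.99207 = 14.00793 mL
Drug remaining = 14.00793 mL × 12.85714 mcg/mL = 180.102 mcg

180 mcg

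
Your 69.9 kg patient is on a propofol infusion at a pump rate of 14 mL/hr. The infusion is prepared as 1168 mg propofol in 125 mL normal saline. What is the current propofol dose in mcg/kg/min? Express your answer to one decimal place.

31.2 mcg/kg/min

Concentration = 1168 mg ÷ 125 mL = 9.344 mg/mL = 9344 mcg/mL
Drug rate = 14 mL/hr × 9344 mcg/mL = 130816 mcg/hr
130816 mcg/hr ÷ 60 min/hr = 2180.267 mcg/min
2180.267 mcg/min ÷ 69.9 kg = 31.19123 mcg/kg/min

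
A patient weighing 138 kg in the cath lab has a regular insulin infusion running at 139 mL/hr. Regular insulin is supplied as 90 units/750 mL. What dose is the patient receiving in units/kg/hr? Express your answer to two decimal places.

0.12 units/kg/hr

Concentration = 90 units ÷ 750 mL = 0.12 units/mL
Drug rate = 139 mL/hr × 0.12 units/mL = 16.68 units/hr
16.68 units/hr ÷ 138 kg = 0.1208696 units/kg/hr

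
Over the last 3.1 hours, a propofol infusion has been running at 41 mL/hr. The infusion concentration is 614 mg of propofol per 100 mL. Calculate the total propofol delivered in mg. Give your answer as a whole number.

Concentration = 614 mg ÷ 100 mL = 6.14 mg/mL
Drug rate = 41 mL/hr × 6.14 mg/mL = 251.74 mg/hr
Total = 251.74 mg/hr × 3.1 hr = 780.394 mg

780 mg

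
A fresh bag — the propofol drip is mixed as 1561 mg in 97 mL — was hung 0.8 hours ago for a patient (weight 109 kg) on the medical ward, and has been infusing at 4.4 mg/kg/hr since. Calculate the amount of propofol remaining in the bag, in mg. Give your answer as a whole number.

1177 mg

Dose = 4.4 mg/kg/hr × 109 kg = 479.6 mg/hr
Concentration = 1561 mg ÷ 97 mL = 16.09278 mg/mL
Rate = 479.6 mg/hr ÷ 16.09278 mg/mL = 29.80218 mL/hr
Volume infused = 29.80218 mL/hr × 0.8 hr = 23.84174 mL
Volume remaining = 97 − 23.84174 = 73.15826 mL
Drug remaining = 73.15826 mL × 16.09278 mg/mL = 1177.32 mg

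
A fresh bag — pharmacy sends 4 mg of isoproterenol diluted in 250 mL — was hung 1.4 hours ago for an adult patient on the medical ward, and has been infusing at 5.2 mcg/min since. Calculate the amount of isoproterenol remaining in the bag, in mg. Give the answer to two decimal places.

5.2 mcg/min × 60 min/hr = 312 mcg/hr
Concentration = 4 mg ÷ 250 mL = 0.016 mg/mL = 16 mcg/mL
Rate = 312 mcg/hr ÷ 16 mcg/mL = 19.5 mL/hr
Volume infused = 19.5 mL/hr × 1.4 hr = 27.3 mL
Volume remaining = 250 − 27.3 = 222.7 mL
Drug remaining = 222.7 mL × 16 mcg/mL = 3563.2 mcg = 3.5632 mg

3.56 mg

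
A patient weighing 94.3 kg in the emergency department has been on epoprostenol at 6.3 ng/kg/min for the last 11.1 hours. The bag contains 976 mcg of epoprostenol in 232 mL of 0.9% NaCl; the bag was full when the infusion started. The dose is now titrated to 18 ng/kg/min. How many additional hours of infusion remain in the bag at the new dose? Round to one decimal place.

5.7 hours

Initial rate:
Dose = 6.3 ng/kg/min × 94.3 kg = 594.09 ng/min
594.09 ng/min × 60 min/hr = 35645.4 ng/hr
Concentration = 976 mcg ÷ 232 mL = 4.206897 mcg/mL = 4206.897 ng/mL
Rate = 35645.4 ng/hr ÷ 4206.897 ng/mL = 8.473087 mL/hr
Volume infused so far = 8.473087 mL/hr × 11.1 hr = 94.05126 mL
Volume remaining = 232 − 94.05126 = 137.9487 mL
New rate:
Dose = 18 ng/kg/min × 94.3 kg = 1697.4 ng/min
1697.4 ng/min × 60 min/hr = 101844 ng/hr
Rate = 101844 ng/hr ÷ 4206.897 ng/mL = 24.20882 mL/hr
Time remaining = 137.9487 mL ÷ 24.20882 mL/hr = 5.698284 hr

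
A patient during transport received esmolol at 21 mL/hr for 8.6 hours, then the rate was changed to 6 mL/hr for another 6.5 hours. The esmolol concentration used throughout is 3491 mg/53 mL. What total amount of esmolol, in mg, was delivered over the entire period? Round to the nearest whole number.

Concentration = 3491 mg ÷ 53 mL = 65.86792 mg/mL
Stage 1: 21 mL/hr × 8.6 hr = 180.6 mL → 180.6 mL × 65.86792 mg/mL = 11895.75 mg
Stage 2: 6 mL/hr × 6.5 hr = 39 mL → 39 mL × 65.86792 mg/mL = 2568.849 mg
Total = 11895.75 + 2568.849 = 14464.6 mg

14465 mg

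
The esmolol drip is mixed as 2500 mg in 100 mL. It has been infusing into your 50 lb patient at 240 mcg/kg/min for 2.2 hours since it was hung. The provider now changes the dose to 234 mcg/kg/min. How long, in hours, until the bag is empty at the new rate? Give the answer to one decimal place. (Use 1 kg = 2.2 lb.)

Initial rate:
Weight = 50 lb ÷ 2.2 lb/kg = 22.72727 kg
Dose = 240 mcg/kg/min × 22.72727 kg = 5454.545 mcg/min
5454.545 mcg/min × 60 min/hr = 327272.7 mcg/hr
Concentration = 2500 mg ÷ 100 mL = 25 mg/mL = 25000 mcg/mL
Rate = 327272.7 mcg/hr ÷ 25000 mcg/mL = 13.09091 mL/hr
Volume infused so far = 13.09091 mL/hr × 2.2 hr = 28.8 mL
Volume remaining = 100 − 28.8 = 71.2 mL
New rate:
Dose = 234 mcg/kg/min × 22.72727 kg = 5318.182 mcg/min
5318.182 mcg/min × 60 min/hr = 319090.9 mcg/hr
Rate = 319090.9 mcg/hr ÷ 25000 mcg/mL = 12.76364 mL/hr
Time remaining = 71.2 mL ÷ 12.76364 mL/hr = 5.578348 hr

5.6 hours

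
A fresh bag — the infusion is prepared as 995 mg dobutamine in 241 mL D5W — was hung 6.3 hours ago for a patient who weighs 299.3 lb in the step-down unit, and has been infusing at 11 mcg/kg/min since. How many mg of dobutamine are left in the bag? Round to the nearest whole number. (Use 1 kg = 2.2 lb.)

429 mg

Weight = 299.3 lb ÷ 2.2 lb/kg = 136.0455 kg
Dose = 11 mcg/kg/min × 136.0455 kg = 1496.5 mcg/min
1496.5 mcg/min × 60 min/hr = 89790 mcg/hr
Concentration = 995 mg ÷ 241 mL = 4.128631 mg/mL = 4128.631 mcg/mL
Rate = 89790 mcg/hr ÷ 4128.631 mcg/mL = 21.74813 mL/hr
Volume infused = 21.74813 mL/hr × 6.3 hr = 137.0132 mL
Volume remaining = 241 − 137.0132 = 103.9868 mL
Drug remaining = 103.9868 mL × 4128.631 mcg/mL = 429323 mcg = 429.323 mg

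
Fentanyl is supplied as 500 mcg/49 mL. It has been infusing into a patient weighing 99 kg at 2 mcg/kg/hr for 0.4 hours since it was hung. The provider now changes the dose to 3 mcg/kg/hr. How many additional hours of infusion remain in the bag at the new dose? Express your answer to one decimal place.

Initial rate:
Dose = 2 mcg/kg/hr × 99 kg = 198 mcg/hr
Concentration = 500 mcg ÷ 49 mL = 10.20408 mcg/mL
Rate = 198 mcg/hr ÷ 10.20408 mcg/mL = 19.404 mL/hr
Volume infused so far = 19.404 mL/hr × 0.4 hr = 7.7616 mL
Volume remaining = 49 − 7.7616 = 41.2384 mL
New rate:
Dose = 3 mcg/kg/hr × 99 kg = 297 mcg/hr
Rate = 297 mcg/hr ÷ 10.20408 mcg/mL = 29.106 mL/hr
Time remaining = 41.2384 mL ÷ 29.106 mL/hr = 1.416835 hr

1.4 hours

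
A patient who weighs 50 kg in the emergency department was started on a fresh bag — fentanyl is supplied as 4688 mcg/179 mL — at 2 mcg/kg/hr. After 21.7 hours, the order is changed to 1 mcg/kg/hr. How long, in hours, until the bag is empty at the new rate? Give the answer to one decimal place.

Initial rate:
Dose = 2 mcg/kg/hr × 50 kg = 100 mcg/hr
Concentration = 4688 mcg ÷ 179 mL = 26.18994 mcg/mL
Rate = 100 mcg/hr ÷ 26.18994 mcg/mL = 3.818259 mL/hr
Volume infused so far = 3.818259 mL/hr × 21.7 hr = 82.85623 mL
Volume remaining = 179 − 82.85623 = 96.14377 mL
New rate:
Dose = 1 mcg/kg/hr × 50 kg = 50 mcg/hr
Rate = 50 mcg/hr ÷ 26.18994 mcg/mL = 1.90913 mL/hr
Time remaining = 96.14377 mL ÷ 1.90913 mL/hr = 50.36 hr

50.4 hours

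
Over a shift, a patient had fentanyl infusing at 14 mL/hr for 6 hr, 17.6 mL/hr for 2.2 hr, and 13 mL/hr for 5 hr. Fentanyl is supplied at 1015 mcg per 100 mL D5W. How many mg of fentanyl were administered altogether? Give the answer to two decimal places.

Concentration = 1015 mcg ÷ 100 mL = 10.15 mcg/mL
Stage 1: 14 mL/hr × 6 hr = 84 mL → 84 mL × 10.15 mcg/mL = 852.6 mcg
Stage 2: 17.6 mL/hr × 2.2 hr = 38.72 mL → 38.72 mL × 10.15 mcg/mL = 393.008 mcg
Stage 3: 13 mL/hr × 5 hr = 65 mL → 65 mL × 10.15 mcg/mL = 659.75 mcg
Total = 852.6 + 393.008 + 659.75 = 1905.358 mcg = 1.905358 mg

1.91 mg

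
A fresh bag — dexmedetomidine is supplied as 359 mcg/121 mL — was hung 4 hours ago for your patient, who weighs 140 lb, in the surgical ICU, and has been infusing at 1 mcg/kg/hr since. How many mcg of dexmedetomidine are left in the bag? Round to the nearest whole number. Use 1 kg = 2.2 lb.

104 mcg

Weight = 140 lb ÷ 2.2 lb/kg = 63.63636 kg
Dose = 1 mcg/kg/hr × 63.63636 kg = 63.63636 mcg/hr
Concentration = 359 mcg ÷ 121 mL = 2.966942 mcg/mL
Rate = 63.63636 mcg/hr ÷ 2.966942 mcg/mL = 21.44847 mL/hr
Volume infused = 21.44847 mL/hr × 4 hr = 85.79387 mL
Volume remaining = 121 − 85.79387 = 35.20613 mL
Drug remaining = 35.20613 mL × 2.966942 mcg/mL = 104.4545 mcg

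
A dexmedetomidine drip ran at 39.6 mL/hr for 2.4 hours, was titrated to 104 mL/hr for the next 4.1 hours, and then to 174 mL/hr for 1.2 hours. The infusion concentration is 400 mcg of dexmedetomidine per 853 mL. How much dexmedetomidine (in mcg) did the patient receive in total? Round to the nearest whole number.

342 mcg

Concentration = 400 mcg ÷ 853 mL = 0.4689332 mcg/mL
Stage 1: 39.6 mL/hr × 2.4 hr = 95.04 mL → 95.04 mL × 0.4689332 mcg/mL = 44.56741 mcg
Stage 2: 104 mL/hr × 4.1 hr = 426.4 mL → 426.4 mL × 0.4689332 mcg/mL = 199.9531 mcg
Stage 3: 174 mL/hr × 1.2 hr = 208.8 mL → 208.8 mL × 0.4689332 mcg/mL = 97.91325 mcg
Total = 44.56741 + 199.9531 + 97.91325 = 342.4338 mcg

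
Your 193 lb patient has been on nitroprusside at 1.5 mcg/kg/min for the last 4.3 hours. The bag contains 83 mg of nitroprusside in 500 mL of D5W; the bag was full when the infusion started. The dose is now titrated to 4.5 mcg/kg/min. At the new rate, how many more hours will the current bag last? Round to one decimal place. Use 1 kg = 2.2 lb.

2.1 hours

Initial rate:
Weight = 193 lb ÷ 2.2 lb/kg = 87.72727 kg
Dose = 1.5 mcg/kg/min × 87.72727 kg = 131.5909 mcg/min
131.5909 mcg/min × 60 min/hr = 7895.455 mcg/hr
Concentration = 83 mg ÷ 500 mL = 0.166 mg/mL = 166 mcg/mL
Rate = 7895.455 mcg/hr ÷ 166 mcg/mL = 47.56298 mL/hr
Volume infused so far = 47.56298 mL/hr × 4.3 hr = 204.5208 mL
Volume remaining = 500 − 204.5208 = 295.4792 mL
New rate:
Dose = 4.5 mcg/kg/min × 87.72727 kg = 394.7727 mcg/min
394.7727 mcg/min × 60 min/hr = 23686.36 mcg/hr
Rate = 23686.36 mcg/hr ÷ 166 mcg/mL = 142.6889 mL/hr
Time remaining = 295.4792 mL ÷ 142.6889 mL/hr = 2.070793 hr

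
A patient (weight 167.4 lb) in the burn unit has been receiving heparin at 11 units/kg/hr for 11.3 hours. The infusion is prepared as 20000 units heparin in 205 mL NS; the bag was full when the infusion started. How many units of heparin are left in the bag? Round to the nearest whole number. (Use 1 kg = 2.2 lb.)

10542 units

Weight = 167.4 lb ÷ 2.2 lb/kg = 76.09091 kg
Dose = 11 units/kg/hr × 76.09091 kg = 837 units/hr
Concentration = 20000 units ÷ 205 mL = 97.56098 units/mL
Rate = 837 units/hr ÷ 97.56098 units/mL = 8.57925 mL/hr
Volume infused = 8.57925 mL/hr × 11.3 hr = 96.94553 mL
Volume remaining = 205 − 96.94553 = 108.0545 mL
Drug remaining = 108.0545 mL × 97.56098 units/mL = 10541.9 units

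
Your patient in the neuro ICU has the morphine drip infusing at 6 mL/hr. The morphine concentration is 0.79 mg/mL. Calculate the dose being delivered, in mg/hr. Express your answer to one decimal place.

4.7 mg/hr

Drug rate = 6 mL/hr × 0.79 mg/mL = 4.74 mg/hr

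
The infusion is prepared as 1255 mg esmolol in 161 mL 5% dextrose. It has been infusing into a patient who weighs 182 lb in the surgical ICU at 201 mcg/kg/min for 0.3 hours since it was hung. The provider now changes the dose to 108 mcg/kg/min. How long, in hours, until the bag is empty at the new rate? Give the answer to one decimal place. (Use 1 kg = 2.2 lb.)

1.8 hours

Initial rate:
Weight = 182 lb ÷ 2.2 lb/kg = 82.72727 kg
Dose = 201 mcg/kg/min × 82.72727 kg = 16628.18 mcg/min
16628.18 mcg/min × 60 min/hr = 997690.9 mcg/hr
Concentration = 1255 mg ÷ 161 mL = 7.795031 mg/mL = 7795.031 mcg/mL
Rate = 997690.9 mcg/hr ÷ 7795.031 mcg/mL = 127.9906 mL/hr
Volume infused so far = 127.9906 mL/hr × 0.3 hr = 38.39719 mL
Volume remaining = 161 − 38.39719 = 122.6028 mL
New rate:
Dose = 108 mcg/kg/min × 82.72727 kg = 8934.545 mcg/min
8934.545 mcg/min × 60 min/hr = 536072.7 mcg/hr
Rate = 536072.7 mcg/hr ÷ 7795.031 mcg/mL = 68.77108 mL/hr
Time remaining = 122.6028 mL ÷ 68.77108 mL/hr = 1.782767 hr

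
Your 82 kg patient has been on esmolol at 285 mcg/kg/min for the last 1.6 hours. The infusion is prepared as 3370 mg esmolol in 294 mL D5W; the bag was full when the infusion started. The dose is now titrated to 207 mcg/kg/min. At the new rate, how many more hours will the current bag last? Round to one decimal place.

Initial rate:
Dose = 285 mcg/kg/min × 82 kg = 23370 mcg/min
23370 mcg/min × 60 min/hr = 1402200 mcg/hr
Concentration = 3370 mg ÷ 294 mL = 11.46259 mg/mL = 11462.59 mcg/mL
Rate = 1402200 mcg/hr ÷ 11462.59 mcg/mL = 122.3284 mL/hr
Volume infused so far = 122.3284 mL/hr × 1.6 hr = 195.7255 mL
Volume remaining = 294 − 195.7255 = 98.27452 mL
New rate:
Dose = 207 mcg/kg/min × 82 kg = 16974 mcg/min
16974 mcg/min × 60 min/hr = 1018440 mcg/hr
Rate = 1018440 mcg/hr ÷ 11462.59 mcg/mL = 88.84907 mL/hr
Time remaining = 98.27452 mL ÷ 88.84907 mL/hr = 1.106084 hr

1.1 hours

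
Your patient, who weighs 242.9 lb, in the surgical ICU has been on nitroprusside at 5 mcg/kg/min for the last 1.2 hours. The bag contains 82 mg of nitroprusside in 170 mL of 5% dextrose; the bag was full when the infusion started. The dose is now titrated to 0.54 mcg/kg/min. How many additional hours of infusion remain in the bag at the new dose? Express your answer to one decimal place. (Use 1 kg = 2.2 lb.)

Initial rate:
Weight = 242.9 lb ÷ 2.2 lb/kg = 110.4091 kg
Dose = 5 mcg/kg/min × 110.4091 kg = 552.0455 mcg/min
552.0455 mcg/min × 60 min/hr = 33122.73 mcg/hr
Concentration = 82 mg ÷ 170 mL = 0.4823529 mg/mL = 482.3529 mcg/mL
Rate = 33122.73 mcg/hr ÷ 482.3529 mcg/mL = 68.66907 mL/hr
Volume infused so far = 68.66907 mL/hr × 1.2 hr = 82.40288 mL
Volume remaining = 170 − 82.40288 = 87.59712 mL
New rate:
Dose = 0.54 mcg/kg/min × 110.4091 kg = 59.62091 mcg/min
59.62091 mcg/min × 60 min/hr = 3577.255 mcg/hr
Rate = 3577.255 mcg/hr ÷ 482.3529 mcg/mL = 7.416259 mL/hr
Time remaining = 87.59712 mL ÷ 7.416259 mL/hr = 11.8115 hr

11.8 hours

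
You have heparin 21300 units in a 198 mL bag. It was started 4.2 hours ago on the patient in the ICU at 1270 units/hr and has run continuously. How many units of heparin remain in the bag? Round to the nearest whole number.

Concentration = 21300 units ÷ 198 mL = 107.5758 units/mL
Rate = 1270 units/hr ÷ 107.5758 units/mL = 11.80563 mL/hr
Volume infused = 11.80563 mL/hr × 4.2 hr = 49.58366 mL
Volume remaining = 198 − 49.58366 = 148.4163 mL
Drug remaining = 148.4163 mL × 107.5758 units/mL = 15966 units

15966 units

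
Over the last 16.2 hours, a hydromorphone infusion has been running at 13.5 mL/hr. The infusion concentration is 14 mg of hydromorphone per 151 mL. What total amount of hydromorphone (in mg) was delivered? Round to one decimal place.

20.3 mg

Concentration = 14 mg ÷ 151 mL = 0.09271523 mg/mL
Drug rate = 13.5 mL/hr × 0.09271523 mg/mL = 1.251656 mg/hr
Total = 1.251656 mg/hr × 16.2 hr = 20.27682 mg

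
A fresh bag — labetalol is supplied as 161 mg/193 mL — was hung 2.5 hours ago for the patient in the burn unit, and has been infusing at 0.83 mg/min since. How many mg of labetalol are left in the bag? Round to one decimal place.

0.83 mg/min × 60 min/hr = 49.8 mg/hr
Concentration = 161 mg ÷ 193 mL = 0.8341969 mg/mL
Rate = 49.8 mg/hr ÷ 0.8341969 mg/mL = 59.69814 mL/hr
Volume infused = 59.69814 mL/hr × 2.5 hr = 149.2453 mL
Volume remaining = 193 − 149.2453 = 43.75466 mL
Drug remaining = 43.75466 mL × 0.8341969 mg/mL = 36.5 mg

36.5 mg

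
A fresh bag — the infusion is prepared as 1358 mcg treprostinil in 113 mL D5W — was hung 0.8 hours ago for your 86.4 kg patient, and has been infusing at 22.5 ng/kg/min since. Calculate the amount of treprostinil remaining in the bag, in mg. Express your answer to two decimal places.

Dose = 22.5 ng/kg/min × 86.4 kg = 1944 ng/min
1944 ng/min × 60 min/hr = 116640 ng/hr
Concentration = 1358 mcg ÷ 113 mL = 12.0177 mcg/mL = 12017.7 ng/mL
Rate = 116640 ng/hr ÷ 12017.7 ng/mL = 9.705685 mL/hr
Volume infused = 9.705685 mL/hr × 0.8 hr = 7.764548 mL
Volume remaining = 113 − 7.764548 = 105.2355 mL
Drug remaining = 105.2355 mL × 12017.7 ng/mL = 1264688 ng = 1.264688 mg

1.26 mg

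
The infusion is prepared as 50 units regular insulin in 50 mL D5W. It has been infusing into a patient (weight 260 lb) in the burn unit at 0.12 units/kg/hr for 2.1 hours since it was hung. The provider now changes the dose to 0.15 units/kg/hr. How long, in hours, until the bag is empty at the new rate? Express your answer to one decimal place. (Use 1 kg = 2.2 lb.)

1.1 hours

Initial rate:
Weight = 260 lb ÷ 2.2 lb/kg = 118.1818 kg
Dose = 0.12 units/kg/hr × 118.1818 kg = 14.18182 units/hr
Concentration = 50 units ÷ 50 mL = 1 units/mL
Rate = 14.18182 units/hr ÷ 1 units/mL = 14.18182 mL/hr
Volume infused so far = 14.18182 mL/hr × 2.1 hr = 29.78182 mL
Volume remaining = 50 − 29.78182 = 20.21818 mL
New rate:
Dose = 0.15 units/kg/hr × 118.1818 kg = 17.72727 units/hr
Rate = 17.72727 units/hr ÷ 1 units/mL = 17.72727 mL/hr
Time remaining = 20.21818 mL ÷ 17.72727 mL/hr = 1.140513 hr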